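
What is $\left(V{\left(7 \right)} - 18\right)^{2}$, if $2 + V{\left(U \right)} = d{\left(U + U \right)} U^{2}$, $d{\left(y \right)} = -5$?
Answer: $70225$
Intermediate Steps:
$V{\left(U \right)} = -2 - 5 U^{2}$
$\left(V{\left(7 \right)} - 18\right)^{2} = \left(\left(-2 - 5 \cdot 7^{2}\right) - 18\right)^{2} = \left(\left(-2 - 245\right) - 18\right)^{2} = \left(-247 - 18\right)^{2} = \left(-265\right)^{2} = 70225$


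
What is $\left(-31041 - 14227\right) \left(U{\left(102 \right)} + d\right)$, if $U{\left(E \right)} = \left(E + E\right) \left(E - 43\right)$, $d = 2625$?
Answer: $-663674148$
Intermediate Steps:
$U{\left(E \right)} = 2 E \left(-43 + E\right)$
$\left(-31041 - 14227\right) \left(U{\left(102 \right)} + d\right) = \left(-31041 - 14227\right) \left(2 \cdot 102 \left(-43 + 102\right) + 2625\right) = \left(-31041 - 14227\right) \left(2 \cdot 102 \cdot 59 + 2625\right) = - 45268 \left(12036 + 2625\right) = \left(-45268\right) 14661 = -663674148$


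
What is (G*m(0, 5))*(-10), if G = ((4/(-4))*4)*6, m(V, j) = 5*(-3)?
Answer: -3600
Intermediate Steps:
m(V, j) = -15
G = -24 (G = ((4*(-¼))*4)*6 = -1*4*6 = -4*6 = -24)
(G*m(0, 5))*(-10) = -24*(-15)*(-10) = 360*(-10) = -3600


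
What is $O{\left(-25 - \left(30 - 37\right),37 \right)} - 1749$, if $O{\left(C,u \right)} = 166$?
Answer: $-1583$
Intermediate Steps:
$O{\left(-25 - \left(30 - 37\right),37 \right)} - 1749 = 166 - 1749 = -1583$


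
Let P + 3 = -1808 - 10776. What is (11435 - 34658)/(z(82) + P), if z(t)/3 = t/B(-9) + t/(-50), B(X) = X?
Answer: 1741725/946444 ≈ 1.8403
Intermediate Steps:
P = -12587 (P = -3 + (-1808 - 10776) = -3 - 12584 = -12587)
z(t) = -59*t/150 (z(t) = 3*(t/(-9) + t/(-50)) = 3*(t*(-1/9) + t*(-1/50)) = 3*(-t/9 - t/50) = 3*(-59*t/450) = -59*t/150)
(11435 - 34658)/(z(82) + P) = (11435 - 34658)/(-59/150*82 - 12587) = -23223/(-2419/75 - 12587) = -23223/(-946444/75) = -23223*(-75/946444) = 1741725/946444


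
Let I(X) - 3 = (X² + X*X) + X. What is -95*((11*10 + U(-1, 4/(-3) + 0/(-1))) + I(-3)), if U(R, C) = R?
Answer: -12065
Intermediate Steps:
I(X) = 3 + X + 2*X² (I(X) = 3 + ((X² + X*X) + X) = 3 + ((X² + X²) + X) = 3 + (2*X² + X) = 3 + (X + 2*X²) = 3 + X + 2*X²)
-95*((11*10 + U(-1, 4/(-3) + 0/(-1))) + I(-3)) = -95*((11*10 - 1) + (3 - 3 + 2*(-3)²)) = -95*((110 - 1) + (3 - 3 + 2*9)) = -95*(109 + (3 - 3 + 18)) = -95*(109 + 18) = -95*127 = -12065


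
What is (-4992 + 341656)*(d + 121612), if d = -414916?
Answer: -98744897856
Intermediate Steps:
(-4992 + 341656)*(d + 121612) = (-4992 + 341656)*(-414916 + 121612) = 336664*(-293304) = -98744897856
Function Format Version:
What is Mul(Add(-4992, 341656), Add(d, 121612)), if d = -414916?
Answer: -98744897856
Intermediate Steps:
Mul(Add(-4992, 341656), Add(d, 121612)) = Mul(Add(-4992, 341656), Add(-414916, 121612)) = Mul(336664, -293304) = -98744897856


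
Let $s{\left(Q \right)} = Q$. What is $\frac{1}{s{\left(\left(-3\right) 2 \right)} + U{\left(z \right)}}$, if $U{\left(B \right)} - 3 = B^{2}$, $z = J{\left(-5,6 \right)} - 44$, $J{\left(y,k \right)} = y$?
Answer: $\frac{1}{2398} \approx 0.00041701$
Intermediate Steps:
$z = -49$ ($z = -5 - 44 = -49$)
$U{\left(B \right)} = 3 + B^{2}$
$\frac{1}{s{\left(\left(-3\right) 2 \right)} + U{\left(z \right)}} = \frac{1}{\left(-3\right) 2 + \left(3 + \left(-49\right)^{2}\right)} = \frac{1}{-6 + \left(3 + 2401\right)} = \frac{1}{-6 + 2404} = \frac{1}{2398}$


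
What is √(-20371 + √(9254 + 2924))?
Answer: √(-20371 + √12178) ≈ 142.34*I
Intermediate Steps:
√(-20371 + √(9254 + 2924)) = √(-20371 + √12178)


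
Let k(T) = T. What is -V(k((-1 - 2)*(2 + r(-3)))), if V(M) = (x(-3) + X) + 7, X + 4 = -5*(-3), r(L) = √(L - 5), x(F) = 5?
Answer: -23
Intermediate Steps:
r(L) = √(-5 + L)
X = 11 (X = -4 - 5*(-3) = -4 + 15 = 11)
V(M) = 23 (V(M) = (5 + 11) + 7 = 16 + 7 = 23)
-V(k((-1 - 2)*(2 + r(-3)))) = -1*23 = -23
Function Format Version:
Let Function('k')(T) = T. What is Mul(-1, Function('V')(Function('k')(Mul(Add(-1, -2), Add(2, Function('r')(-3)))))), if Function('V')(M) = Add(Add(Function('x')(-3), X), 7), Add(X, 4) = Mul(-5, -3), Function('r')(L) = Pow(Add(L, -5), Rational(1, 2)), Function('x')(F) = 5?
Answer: -23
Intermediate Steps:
Function('r')(L) = Pow(Add(-5, L), Rational(1, 2))
X = 11 (X = Add(-4, Mul(-5, -3)) = Add(-4, 15) = 11)
Function('V')(M) = 23 (Function('V')(M) = Add(Add(5, 11), 7) = Add(16, 7) = 23)
Mul(-1, Function('V')(Function('k')(Mul(Add(-1, -2), Add(2, Function('r')(-3)))))) = Mul(-1, 23) = -23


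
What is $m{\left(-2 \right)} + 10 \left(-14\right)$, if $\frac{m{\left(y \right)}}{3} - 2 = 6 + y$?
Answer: $-122$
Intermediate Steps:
$m{\left(y \right)} = 24 + 3 y$ ($m{\left(y \right)} = 6 + 3 \left(6 + y\right) = 6 + \left(18 + 3 y\right) = 24 + 3 y$)
$m{\left(-2 \right)} + 10 \left(-14\right) = \left(24 + 3 \left(-2\right)\right) + 10 \left(-14\right) = \left(24 - 6\right) - 140 = 18 - 140 = -122$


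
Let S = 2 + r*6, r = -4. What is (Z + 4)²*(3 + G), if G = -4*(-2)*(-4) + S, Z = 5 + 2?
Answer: -6171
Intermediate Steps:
Z = 7
S = -22 (S = 2 - 4*6 = 2 - 24 = -22)
G = -54 (G = -4*(-2)*(-4) - 22 = 8*(-4) - 22 = -32 - 22 = -54)
(Z + 4)²*(3 + G) = (7 + 4)²*(3 - 54) = 11²*(-51) = 121*(-51) = -6171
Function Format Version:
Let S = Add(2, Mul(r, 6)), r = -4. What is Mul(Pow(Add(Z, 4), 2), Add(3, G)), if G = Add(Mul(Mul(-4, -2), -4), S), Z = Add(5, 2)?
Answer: -6171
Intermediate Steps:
Z = 7
S = -22 (S = Add(2, Mul(-4, 6)) = Add(2, -24) = -22)
G = -54 (G = Add(Mul(Mul(-4, -2), -4), -22) = Add(Mul(8, -4), -22) = Add(-32, -22) = -54)
Mul(Pow(Add(Z, 4), 2), Add(3, G)) = Mul(Pow(Add(7, 4), 2), Add(3, -54)) = Mul(Pow(11, 2), -51) = Mul(121, -51) = -6171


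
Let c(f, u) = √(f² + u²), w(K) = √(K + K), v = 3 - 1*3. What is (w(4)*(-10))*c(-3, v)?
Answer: -60*√2 ≈ -84.853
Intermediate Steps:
v = 0 (v = 3 - 3 = 0)
w(K) = √2*√K (w(K) = √(2*K) = √2*√K)
(w(4)*(-10))*c(-3, v) = ((√2*√4)*(-10))*√((-3)² + 0²) = ((√2*2)*(-10))*√(9 + 0) = ((2*√2)*(-10))*√9 = -20*√2*3 = -60*√2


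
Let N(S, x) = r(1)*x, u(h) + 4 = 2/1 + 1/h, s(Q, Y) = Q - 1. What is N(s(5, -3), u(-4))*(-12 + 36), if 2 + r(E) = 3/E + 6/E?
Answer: -378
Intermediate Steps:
r(E) = -2 + 9/E (r(E) = -2 + (3/E + 6/E) = -2 + 9/E)
s(Q, Y) = -1 + Q
u(h) = -2 + 1/h (u(h) = -4 + (2/1 + 1/h) = -4 + (2*1 + 1/h) = -4 + (2 + 1/h) = -2 + 1/h)
N(S, x) = 7*x (N(S, x) = (-2 + 9/1)*x = (-2 + 9*1)*x = (-2 + 9)*x = 7*x)
N(s(5, -3), u(-4))*(-12 + 36) = (7*(-2 + 1/(-4)))*(-12 + 36) = (7*(-2 - ¼))*24 = (7*(-9/4))*24 = -63/4*24 = -378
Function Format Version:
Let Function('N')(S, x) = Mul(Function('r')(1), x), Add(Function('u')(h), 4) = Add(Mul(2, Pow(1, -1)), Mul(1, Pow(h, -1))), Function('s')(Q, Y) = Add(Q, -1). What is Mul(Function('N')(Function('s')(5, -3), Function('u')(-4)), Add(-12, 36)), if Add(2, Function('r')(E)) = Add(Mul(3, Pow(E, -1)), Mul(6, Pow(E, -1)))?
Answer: -378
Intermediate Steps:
Function('r')(E) = Add(-2, Mul(9, Pow(E, -1))) (Function('r')(E) = Add(-2, Add(Mul(3, Pow(E, -1)), Mul(6, Pow(E, -1)))) = Add(-2, Mul(9, Pow(E, -1))))
Function('s')(Q, Y) = Add(-1, Q)
Function('u')(h) = Add(-2, Pow(h, -1)) (Function('u')(h) = Add(-4, Add(Mul(2, Pow(1, -1)), Mul(1, Pow(h, -1)))) = Add(-4, Add(Mul(2, 1), Pow(h, -1))) = Add(-4, Add(2, Pow(h, -1))) = Add(-2, Pow(h, -1)))
Function('N')(S, x) = Mul(7, x) (Function('N')(S, x) = Mul(Add(-2, Mul(9, Pow(1, -1))), x) = Mul(Add(-2, Mul(9, 1)), x) = Mul(Add(-2, 9), x) = Mul(7, x))
Mul(Function('N')(Function('s')(5, -3), Function('u')(-4)), Add(-12, 36)) = Mul(Mul(7, Add(-2, Pow(-4, -1))), Add(-12, 36)) = Mul(Mul(7, Add(-2, Rational(-1, 4))), 24) = Mul(Mul(7, Rational(-9, 4)), 24) = Mul(Rational(-63, 4), 24) = -378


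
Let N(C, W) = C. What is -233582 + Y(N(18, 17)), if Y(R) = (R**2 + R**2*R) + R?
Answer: -227408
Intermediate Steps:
Y(R) = R + R**2 + R**3 (Y(R) = (R**2 + R**3) + R = R + R**2 + R**3)
-233582 + Y(N(18, 17)) = -233582 + 18*(1 + 18 + 18**2) = -233582 + 18*(1 + 18 + 324) = -233582 + 18*343 = -233582 + 6174 = -227408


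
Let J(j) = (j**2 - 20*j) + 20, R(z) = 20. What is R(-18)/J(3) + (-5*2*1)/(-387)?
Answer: -7430/11997 ≈ -0.61932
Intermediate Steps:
J(j) = 20 + j**2 - 20*j
R(-18)/J(3) + (-5*2*1)/(-387) = 20/(20 + 3**2 - 20*3) + (-5*2*1)/(-387) = 20/(20 + 9 - 60) - 10*1*(-1/387) = 20/(-31) - 10*(-1/387) = 20*(-1/31) + 10/387 = -20/31 + 10/387 = -7430/11997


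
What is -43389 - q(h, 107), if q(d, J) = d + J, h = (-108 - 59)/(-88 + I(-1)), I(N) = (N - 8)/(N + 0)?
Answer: -3436351/79 ≈ -43498.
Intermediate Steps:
I(N) = (-8 + N)/N
h = 167/79 (h = (-108 - 59)/(-88 + (-8 - 1)/(-1)) = -167/(-88 - 1*(-9)) = -167/(-88 + 9) = -167/(-79) = -167*(-1/79) = 167/79 ≈ 2.1139)
q(d, J) = J + d
-43389 - q(h, 107) = -43389 - (107 + 167/79) = -43389 - 1*8620/79 = -43389 - 8620/79 = -3436351/79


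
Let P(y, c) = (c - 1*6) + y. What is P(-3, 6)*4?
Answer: -12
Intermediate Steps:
P(y, c) = -6 + c + y (P(y, c) = (c - 6) + y = (-6 + c) + y = -6 + c + y)
P(-3, 6)*4 = (-6 + 6 - 3)*4 = -3*4 = -12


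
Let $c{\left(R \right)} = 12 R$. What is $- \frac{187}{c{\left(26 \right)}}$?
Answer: $- \frac{187}{312} \approx -0.59936$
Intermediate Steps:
$- \frac{187}{c{\left(26 \right)}} = - \frac{187}{12 \cdot 26} = - \frac{187}{312}$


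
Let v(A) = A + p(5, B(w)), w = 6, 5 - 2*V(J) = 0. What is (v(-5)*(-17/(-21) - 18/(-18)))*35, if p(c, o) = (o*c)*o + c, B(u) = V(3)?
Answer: 11875/6 ≈ 1979.2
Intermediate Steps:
V(J) = 5/2 (V(J) = 5/2 - 1/2*0 = 5/2 + 0 = 5/2)
B(u) = 5/2
p(c, o) = c + c*o**2 (p(c, o) = (c*o)*o + c = c*o**2 + c = c + c*o**2)
v(A) = 145/4 + A (v(A) = A + 5*(1 + (5/2)**2) = A + 5*(1 + 25/4) = A + 5*(29/4) = A + 145/4 = 145/4 + A)
(v(-5)*(-17/(-21) - 18/(-18)))*35 = ((145/4 - 5)*(-17/(-21) - 18/(-18)))*35 = (125*(-17*(-1/21) - 18*(-1/18))/4)*35 = (125*(17/21 + 1)/4)*35 = ((125/4)*(38/21))*35 = (2375/42)*35 = 11875/6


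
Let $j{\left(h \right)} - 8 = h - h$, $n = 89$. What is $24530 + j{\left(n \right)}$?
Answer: $24538$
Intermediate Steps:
$j{\left(h \right)} = 8$ ($j{\left(h \right)} = 8 + \left(h - h\right) = 8 + 0 = 8$)
$24530 + j{\left(n \right)} = 24530 + 8 = 24538$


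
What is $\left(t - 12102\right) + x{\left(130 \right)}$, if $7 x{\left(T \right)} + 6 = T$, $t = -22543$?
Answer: $- \frac{242391}{7} \approx -34627.0$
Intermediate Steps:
$x{\left(T \right)} = - \frac{6}{7} + \frac{T}{7}$
$\left(t - 12102\right) + x{\left(130 \right)} = \left(-22543 - 12102\right) + \left(- \frac{6}{7} + \frac{1}{7} \cdot 130\right) = -34645 + \left(- \frac{6}{7} + \frac{130}{7}\right) = -34645 + \frac{124}{7} = - \frac{242391}{7}$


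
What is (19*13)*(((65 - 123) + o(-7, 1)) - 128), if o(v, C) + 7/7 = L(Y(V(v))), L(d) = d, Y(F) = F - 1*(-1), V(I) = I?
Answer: -47671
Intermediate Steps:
Y(F) = 1 + F (Y(F) = F + 1 = 1 + F)
o(v, C) = v (o(v, C) = -1 + (1 + v) = v)
(19*13)*(((65 - 123) + o(-7, 1)) - 128) = (19*13)*(((65 - 123) - 7) - 128) = 247*((-58 - 7) - 128) = 247*(-65 - 128) = 247*(-193) = -47671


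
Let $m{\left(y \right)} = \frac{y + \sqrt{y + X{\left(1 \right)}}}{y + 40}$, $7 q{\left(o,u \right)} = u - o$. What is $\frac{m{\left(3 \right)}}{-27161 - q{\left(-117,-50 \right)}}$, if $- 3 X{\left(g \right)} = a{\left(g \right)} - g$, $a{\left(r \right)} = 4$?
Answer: $- \frac{7}{2726114} - \frac{7 \sqrt{2}}{8178342} \approx -3.7782 \cdot 10^{-6}$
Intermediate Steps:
$q{\left(o,u \right)} = - \frac{o}{7} + \frac{u}{7}$ ($q{\left(o,u \right)} = \frac{u - o}{7} = - \frac{o}{7} + \frac{u}{7}$)
$X{\left(g \right)} = - \frac{4}{3} + \frac{g}{3}$ ($X{\left(g \right)} = - \frac{4 - g}{3} = - \frac{4}{3} + \frac{g}{3}$)
$m{\left(y \right)} = \frac{y + \sqrt{-1 + y}}{40 + y}$ ($m{\left(y \right)} = \frac{y + \sqrt{y + \left(- \frac{4}{3} + \frac{1}{3} \cdot 1\right)}}{y + 40} = \frac{y + \sqrt{y + \left(- \frac{4}{3} + \frac{1}{3}\right)}}{40 + y} = \frac{y + \sqrt{y - 1}}{40 + y} = \frac{y + \sqrt{-1 + y}}{40 + y}$)
$\frac{m{\left(3 \right)}}{-27161 - q{\left(-117,-50 \right)}} = \frac{\frac{1}{40 + 3} \left(3 + \sqrt{-1 + 3}\right)}{-27161 - \left(\left(- \frac{1}{7}\right) \left(-117\right) + \frac{1}{7} \left(-50\right)\right)} = \frac{\frac{1}{43} \left(3 + \sqrt{2}\right)}{-27161 - \left(\frac{117}{7} - \frac{50}{7}\right)} = \frac{\frac{1}{43} \left(3 + \sqrt{2}\right)}{-27161 - \frac{67}{7}} = \frac{\frac{3}{43} + \frac{\sqrt{2}}{43}}{-27161 - \frac{67}{7}} = \frac{\frac{3}{43} + \frac{\sqrt{2}}{43}}{- \frac{190194}{7}} = \left(\frac{3}{43} + \frac{\sqrt{2}}{43}\right) \left(- \frac{7}{190194}\right) = - \frac{7}{2726114} - \frac{7 \sqrt{2}}{8178342}$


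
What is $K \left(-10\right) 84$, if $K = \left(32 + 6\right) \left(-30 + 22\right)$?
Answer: $255360$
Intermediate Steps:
$K = -304$ ($K = 38 \left(-8\right) = -304$)
$K \left(-10\right) 84 = \left(-304\right) \left(-10\right) 84 = 3040 \cdot 84 = 255360$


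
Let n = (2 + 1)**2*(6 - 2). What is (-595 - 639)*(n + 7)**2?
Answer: -2281666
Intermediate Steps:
n = 36 (n = 3**2*4 = 9*4 = 36)
(-595 - 639)*(n + 7)**2 = (-595 - 639)*(36 + 7)**2 = -1234*43**2 = -1234*1849 = -2281666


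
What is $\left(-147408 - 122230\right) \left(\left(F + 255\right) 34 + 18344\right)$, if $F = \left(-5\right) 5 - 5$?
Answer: $-7008970172$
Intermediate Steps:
$F = -30$ ($F = -25 - 5 = -30$)
$\left(-147408 - 122230\right) \left(\left(F + 255\right) 34 + 18344\right) = \left(-147408 - 122230\right) \left(\left(-30 + 255\right) 34 + 18344\right) = - 269638 \left(225 \cdot 34 + 18344\right) = - 269638 \left(7650 + 18344\right) = \left(-269638\right) 25994 = -7008970172$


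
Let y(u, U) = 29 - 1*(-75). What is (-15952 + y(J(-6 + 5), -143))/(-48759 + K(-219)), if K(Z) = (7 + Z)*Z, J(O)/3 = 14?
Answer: 2264/333 ≈ 6.7988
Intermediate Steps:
J(O) = 42 (J(O) = 3*14 = 42)
K(Z) = Z*(7 + Z)
y(u, U) = 104 (y(u, U) = 29 + 75 = 104)
(-15952 + y(J(-6 + 5), -143))/(-48759 + K(-219)) = (-15952 + 104)/(-48759 - 219*(7 - 219)) = -15848/(-48759 - 219*(-212)) = -15848/(-48759 + 46428) = -15848/(-2331) = -15848*(-1/2331) = 2264/333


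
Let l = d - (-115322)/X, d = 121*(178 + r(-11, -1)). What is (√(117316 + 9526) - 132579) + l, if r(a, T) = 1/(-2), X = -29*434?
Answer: -1398438801/12586 + √126842 ≈ -1.1075e+5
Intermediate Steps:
X = -12586
r(a, T) = -½
d = 42955/2 (d = 121*(178 - ½) = 121*(355/2) = 42955/2 ≈ 21478.)
l = 270200493/12586 (l = 42955/2 - (-115322)/(-12586) = 42955/2 - (-115322)*(-1)/12586 = 42955/2 - 1*57661/6293 = 42955/2 - 57661/6293 = 270200493/12586 ≈ 21468.)
(√(117316 + 9526) - 132579) + l = (√(117316 + 9526) - 132579) + 270200493/12586 = (√126842 - 132579) + 270200493/12586 = (-132579 + √126842) + 270200493/12586 = -1398438801/12586 + √126842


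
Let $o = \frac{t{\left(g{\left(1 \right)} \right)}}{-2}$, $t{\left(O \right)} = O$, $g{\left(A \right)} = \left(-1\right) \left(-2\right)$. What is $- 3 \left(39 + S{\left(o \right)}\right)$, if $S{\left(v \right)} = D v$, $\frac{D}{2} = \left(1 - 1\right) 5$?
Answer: $-117$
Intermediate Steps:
$g{\left(A \right)} = 2$
$D = 0$ ($D = 2 \left(1 - 1\right) 5 = 2 \cdot 0 \cdot 5 = 2 \cdot 0 = 0$)
$o = -1$ ($o = \frac{2}{-2} = 2 \left(- \frac{1}{2}\right) = -1$)
$S{\left(v \right)} = 0$ ($S{\left(v \right)} = 0 v = 0$)
$- 3 \left(39 + S{\left(o \right)}\right) = - 3 \left(39 + 0\right) = \left(-3\right) 39 = -117$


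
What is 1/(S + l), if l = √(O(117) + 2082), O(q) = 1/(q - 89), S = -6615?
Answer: -185220/1225172003 - 2*√408079/1225172003 ≈ -0.00015222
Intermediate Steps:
O(q) = 1/(-89 + q)
l = √408079/14 (l = √(1/(-89 + 117) + 2082) = √(1/28 + 2082) = √(58297/28) = √408079/14 ≈ 45.629)
1/(S + l) = 1/(-6615 + √408079/14)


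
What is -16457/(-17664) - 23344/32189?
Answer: 117385957/568586496 ≈ 0.20645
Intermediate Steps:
-16457/(-17664) - 23344/32189 = -16457*(-1/17664) - 23344*1/32189 = 16457/17664 - 23344/32189 = 117385957/568586496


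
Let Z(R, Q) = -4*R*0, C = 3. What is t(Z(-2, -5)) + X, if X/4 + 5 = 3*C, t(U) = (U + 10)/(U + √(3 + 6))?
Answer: 58/3 ≈ 19.333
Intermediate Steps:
Z(R, Q) = 0
t(U) = (10 + U)/(3 + U) (t(U) = (10 + U)/(U + √9) = (10 + U)/(U + 3) = (10 + U)/(3 + U))
X = 16 (X = -20 + 4*(3*3) = -20 + 4*9 = -20 + 36 = 16)
t(Z(-2, -5)) + X = (10 + 0)/(3 + 0) + 16 = 10/3 + 16 = 58/3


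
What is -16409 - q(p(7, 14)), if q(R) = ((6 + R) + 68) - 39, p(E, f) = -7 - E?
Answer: -16430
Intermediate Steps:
q(R) = 35 + R (q(R) = (74 + R) - 39 = 35 + R)
-16409 - q(p(7, 14)) = -16409 - (35 + (-7 - 1*7)) = -16409 - (35 + (-7 - 7)) = -16409 - (35 - 14) = -16409 - 1*21 = -16409 - 21 = -16430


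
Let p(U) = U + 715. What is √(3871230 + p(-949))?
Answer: 2*√967749 ≈ 1967.5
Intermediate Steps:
p(U) = 715 + U
√(3871230 + p(-949)) = √(3871230 + (715 - 949)) = √(3871230 - 234) = √3870996 = 2*√967749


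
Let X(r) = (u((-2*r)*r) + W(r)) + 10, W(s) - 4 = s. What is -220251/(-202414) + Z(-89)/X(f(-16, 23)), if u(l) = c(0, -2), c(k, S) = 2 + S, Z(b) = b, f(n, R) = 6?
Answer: -6804913/2024140 ≈ -3.3619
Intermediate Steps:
W(s) = 4 + s
u(l) = 0 (u(l) = 2 - 2 = 0)
X(r) = 14 + r (X(r) = (0 + (4 + r)) + 10 = (4 + r) + 10 = 14 + r)
-220251/(-202414) + Z(-89)/X(f(-16, 23)) = -220251/(-202414) - 89/(14 + 6) = -220251*(-1/202414) - 89/20 = 220251/202414 - 89*1/20 = 220251/202414 - 89/20 = -6804913/2024140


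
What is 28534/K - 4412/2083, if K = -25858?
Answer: -86760909/26931107 ≈ -3.2216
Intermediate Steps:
28534/K - 4412/2083 = 28534/(-25858) - 4412/2083 = 28534*(-1/25858) - 4412*1/2083 = -14267/12929 - 4412/2083 = -86760909/26931107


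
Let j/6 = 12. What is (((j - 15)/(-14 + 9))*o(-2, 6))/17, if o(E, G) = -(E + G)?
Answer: 228/85 ≈ 2.6824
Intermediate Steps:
j = 72 (j = 6*12 = 72)
o(E, G) = -E - G
(((j - 15)/(-14 + 9))*o(-2, 6))/17 = (((72 - 15)/(-14 + 9))*(-1*(-2) - 1*6))/17 = ((57/(-5))*(2 - 6))*(1/17) = ((57*(-⅕))*(-4))*(1/17) = -57/5*(-4)*(1/17) = (228/5)*(1/17) = 228/85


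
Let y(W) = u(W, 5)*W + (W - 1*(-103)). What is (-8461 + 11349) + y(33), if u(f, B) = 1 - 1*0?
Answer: 3057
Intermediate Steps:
u(f, B) = 1 (u(f, B) = 1 + 0 = 1)
y(W) = 103 + 2*W (y(W) = 1*W + (W - 1*(-103)) = W + (W + 103) = W + (103 + W) = 103 + 2*W)
(-8461 + 11349) + y(33) = (-8461 + 11349) + (103 + 2*33) = 2888 + (103 + 66) = 2888 + 169 = 3057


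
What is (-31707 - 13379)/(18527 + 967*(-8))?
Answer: -45086/10791 ≈ -4.1781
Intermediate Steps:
(-31707 - 13379)/(18527 + 967*(-8)) = -45086/(18527 - 7736) = -45086/10791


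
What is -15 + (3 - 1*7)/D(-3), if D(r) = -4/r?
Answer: -18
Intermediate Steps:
-15 + (3 - 1*7)/D(-3) = -15 + (3 - 1*7)/((-4/(-3))) = -15 + (3 - 7)/((-4*(-1/3))) = -15 - 4/(4/3) = -15 + (3/4)*(-4) = -15 - 3 = -18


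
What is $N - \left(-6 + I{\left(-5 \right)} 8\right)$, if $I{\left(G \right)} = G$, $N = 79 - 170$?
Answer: $-45$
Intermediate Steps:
$N = -91$ ($N = 79 - 170 = -91$)
$N - \left(-6 + I{\left(-5 \right)} 8\right) = -91 - \left(-6 - 40\right) = -91 - -46 = -91 + 46 = -45$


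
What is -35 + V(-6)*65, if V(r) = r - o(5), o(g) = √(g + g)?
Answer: -425 - 65*√10 ≈ -630.55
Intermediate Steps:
o(g) = √2*√g (o(g) = √(2*g) = √2*√g)
V(r) = r - √10 (V(r) = r - √2*√5 = r - √10)
-35 + V(-6)*65 = -35 + (-6 - √10)*65 = -35 + (-390 - 65*√10) = -425 - 65*√10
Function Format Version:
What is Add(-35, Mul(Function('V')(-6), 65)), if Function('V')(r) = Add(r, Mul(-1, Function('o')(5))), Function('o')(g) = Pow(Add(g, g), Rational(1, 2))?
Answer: Add(-425, Mul(-65, Pow(10, Rational(1, 2)))) ≈ -630.55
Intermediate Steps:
Function('o')(g) = Mul(Pow(2, Rational(1, 2)), Pow(g, Rational(1, 2))) (Function('o')(g) = Pow(Mul(2, g), Rational(1, 2)) = Mul(Pow(2, Rational(1, 2)), Pow(g, Rational(1, 2))))
Function('V')(r) = Add(r, Mul(-1, Pow(10, Rational(1, 2)))) (Function('V')(r) = Add(r, Mul(-1, Mul(Pow(2, Rational(1, 2)), Pow(5, Rational(1, 2))))) = Add(r, Mul(-1, Pow(10, Rational(1, 2)))))
Add(-35, Mul(Function('V')(-6), 65)) = Add(-35, Mul(Add(-6, Mul(-1, Pow(10, Rational(1, 2)))), 65)) = Add(-35, Add(-390, Mul(-65, Pow(10, Rational(1, 2))))) = Add(-425, Mul(-65, Pow(10, Rational(1, 2))))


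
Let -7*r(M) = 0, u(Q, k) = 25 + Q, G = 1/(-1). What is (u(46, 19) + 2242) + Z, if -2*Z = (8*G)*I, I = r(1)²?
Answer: 2313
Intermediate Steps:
G = -1
r(M) = 0 (r(M) = -⅐*0 = 0)
I = 0 (I = 0² = 0)
Z = 0 (Z = -8*(-1)*0/2 = -(-4)*0 = -½*0 = 0)
(u(46, 19) + 2242) + Z = ((25 + 46) + 2242) + 0 = (71 + 2242) + 0 = 2313 + 0 = 2313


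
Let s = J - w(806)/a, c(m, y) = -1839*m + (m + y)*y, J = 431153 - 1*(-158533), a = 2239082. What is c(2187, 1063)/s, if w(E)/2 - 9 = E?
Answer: -634939841363/660177653311 ≈ -0.96177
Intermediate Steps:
w(E) = 18 + 2*E
J = 589686 (J = 431153 + 158533 = 589686)
c(m, y) = -1839*m + y*(m + y)
s = 660177653311/1119541 (s = 589686 - (18 + 2*806)/2239082 = 589686 - (18 + 1612)/2239082 = 589686 - 1630/2239082 = 589686 - 1*815/1119541 = 589686 - 815/1119541 = 660177653311/1119541 ≈ 5.8969e+5)
c(2187, 1063)/s = (1063**2 - 1839*2187 + 2187*1063)/(660177653311/1119541) = (1129969 - 4021893 + 2324781)*(1119541/660177653311) = -567143*1119541/660177653311 = -634939841363/660177653311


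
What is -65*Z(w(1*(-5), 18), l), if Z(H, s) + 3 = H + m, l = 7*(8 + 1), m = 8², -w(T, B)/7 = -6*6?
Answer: -20345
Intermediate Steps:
w(T, B) = 252 (w(T, B) = -(-42)*6 = -7*(-36) = 252)
m = 64
l = 63 (l = 7*9 = 63)
Z(H, s) = 61 + H (Z(H, s) = -3 + (H + 64) = -3 + (64 + H) = 61 + H)
-65*Z(w(1*(-5), 18), l) = -65*(61 + 252) = -65*313 = -20345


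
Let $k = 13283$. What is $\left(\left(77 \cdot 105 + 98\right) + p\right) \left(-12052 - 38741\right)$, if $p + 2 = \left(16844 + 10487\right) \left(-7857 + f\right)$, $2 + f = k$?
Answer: $-7530139709325$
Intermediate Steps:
$f = 13281$ ($f = -2 + 13283 = 13281$)
$p = 148243342$ ($p = -2 + \left(16844 + 10487\right) \left(-7857 + 13281\right) = -2 + 27331 \cdot 5424 = -2 + 148243344 = 148243342$)
$\left(\left(77 \cdot 105 + 98\right) + p\right) \left(-12052 - 38741\right) = \left(\left(77 \cdot 105 + 98\right) + 148243342\right) \left(-12052 - 38741\right) = \left(\left(8085 + 98\right) + 148243342\right) \left(-50793\right) = \left(8183 + 148243342\right) \left(-50793\right) = 148251525 \left(-50793\right) = -7530139709325$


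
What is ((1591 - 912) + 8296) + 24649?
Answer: 33624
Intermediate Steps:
((1591 - 912) + 8296) + 24649 = (679 + 8296) + 24649 = 8975 + 24649 = 33624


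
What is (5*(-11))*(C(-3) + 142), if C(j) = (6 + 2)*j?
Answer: -6490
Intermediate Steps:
C(j) = 8*j
(5*(-11))*(C(-3) + 142) = (5*(-11))*(8*(-3) + 142) = -55*(-24 + 142) = -55*118 = -6490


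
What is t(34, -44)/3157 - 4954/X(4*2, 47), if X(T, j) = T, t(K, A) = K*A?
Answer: -711443/1148 ≈ -619.72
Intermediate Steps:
t(K, A) = A*K
t(34, -44)/3157 - 4954/X(4*2, 47) = -44*34/3157 - 4954/(4*2) = -1496*1/3157 - 4954/8 = -136/287 - 4954*⅛ = -136/287 - 2477/4 = -711443/1148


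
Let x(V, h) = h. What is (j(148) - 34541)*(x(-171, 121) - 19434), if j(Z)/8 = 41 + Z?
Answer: 637889077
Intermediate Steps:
j(Z) = 328 + 8*Z (j(Z) = 8*(41 + Z) = 328 + 8*Z)
(j(148) - 34541)*(x(-171, 121) - 19434) = ((328 + 8*148) - 34541)*(121 - 19434) = ((328 + 1184) - 34541)*(-19313) = (1512 - 34541)*(-19313) = -33029*(-19313) = 637889077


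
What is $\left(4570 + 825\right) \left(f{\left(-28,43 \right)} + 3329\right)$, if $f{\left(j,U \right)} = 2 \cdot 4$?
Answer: $18003115$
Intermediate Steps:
$f{\left(j,U \right)} = 8$
$\left(4570 + 825\right) \left(f{\left(-28,43 \right)} + 3329\right) = \left(4570 + 825\right) \left(8 + 3329\right) = 5395 \cdot 3337 = 18003115$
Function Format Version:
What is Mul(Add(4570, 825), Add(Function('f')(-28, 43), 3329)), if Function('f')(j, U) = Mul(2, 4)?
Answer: 18003115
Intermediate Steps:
Function('f')(j, U) = 8
Mul(Add(4570, 825), Add(Function('f')(-28, 43), 3329)) = Mul(Add(4570, 825), Add(8, 3329)) = Mul(5395, 3337) = 18003115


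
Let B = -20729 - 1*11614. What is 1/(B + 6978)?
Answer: -1/25365 ≈ -3.9424e-5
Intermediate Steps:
B = -32343 (B = -20729 - 11614 = -32343)
1/(B + 6978) = 1/(-32343 + 6978) = 1/(-25365) = -1/25365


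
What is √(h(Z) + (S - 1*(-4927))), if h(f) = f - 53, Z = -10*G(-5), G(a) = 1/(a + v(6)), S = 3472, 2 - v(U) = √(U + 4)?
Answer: √(25048 + 8346*√10)/√(3 + √10) ≈ 91.365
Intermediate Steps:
v(U) = 2 - √(4 + U) (v(U) = 2 - √(U + 4) = 2 - √(4 + U))
G(a) = 1/(2 + a - √10) (G(a) = 1/(a + (2 - √(4 + 6))) = 1/(a + (2 - √10)) = 1/(2 + a - √10))
Z = -10/(-3 - √10) (Z = -10/(2 - 5 - √10) = -10/(-3 - √10) ≈ 1.6228)
h(f) = -53 + f
√(h(Z) + (S - 1*(-4927))) = √((-53 + (-30 + 10*√10)) + (3472 - 1*(-4927))) = √((-83 + 10*√10) + (3472 + 4927)) = √((-83 + 10*√10) + 8399) = √(8316 + 10*√10)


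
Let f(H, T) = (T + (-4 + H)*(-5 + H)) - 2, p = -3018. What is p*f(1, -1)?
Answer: -27162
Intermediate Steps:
f(H, T) = -2 + T + (-5 + H)*(-4 + H) (f(H, T) = (T + (-5 + H)*(-4 + H)) - 2 = -2 + T + (-5 + H)*(-4 + H))
p*f(1, -1) = -3018*(18 - 1 + 1**2 - 9*1) = -3018*(18 - 1 + 1 - 9) = -3018*9 = -27162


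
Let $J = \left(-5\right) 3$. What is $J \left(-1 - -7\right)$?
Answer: $-90$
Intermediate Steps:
$J = -15$
$J \left(-1 - -7\right) = - 15 \left(-1 - -7\right) = - 15 \left(-1 + \left(12 - 5\right)\right) = - 15 \left(-1 + 7\right) = \left(-15\right) 6 = -90$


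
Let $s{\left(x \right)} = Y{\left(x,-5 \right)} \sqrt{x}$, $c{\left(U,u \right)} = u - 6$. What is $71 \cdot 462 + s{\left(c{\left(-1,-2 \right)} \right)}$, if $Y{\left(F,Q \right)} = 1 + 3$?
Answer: $32802 + 8 i \sqrt{2} \approx 32802.0 + 11.314 i$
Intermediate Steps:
$Y{\left(F,Q \right)} = 4$
$c{\left(U,u \right)} = -6 + u$ ($c{\left(U,u \right)} = u - 6 = -6 + u$)
$s{\left(x \right)} = 4 \sqrt{x}$
$71 \cdot 462 + s{\left(c{\left(-1,-2 \right)} \right)} = 71 \cdot 462 + 4 \sqrt{-6 - 2} = 32802 + 4 \sqrt{-8} = 32802 + 4 \cdot 2 i \sqrt{2} = 32802 + 8 i \sqrt{2}$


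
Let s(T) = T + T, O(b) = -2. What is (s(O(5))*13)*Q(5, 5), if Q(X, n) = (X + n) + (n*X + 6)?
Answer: -2132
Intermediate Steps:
Q(X, n) = 6 + X + n + X*n (Q(X, n) = (X + n) + (X*n + 6) = (X + n) + (6 + X*n) = 6 + X + n + X*n)
s(T) = 2*T
(s(O(5))*13)*Q(5, 5) = ((2*(-2))*13)*(6 + 5 + 5 + 5*5) = (-4*13)*(6 + 5 + 5 + 25) = -52*41 = -2132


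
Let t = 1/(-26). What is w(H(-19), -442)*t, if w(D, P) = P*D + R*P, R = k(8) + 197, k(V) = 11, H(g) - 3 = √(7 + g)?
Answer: 3587 + 34*I*√3 ≈ 3587.0 + 58.89*I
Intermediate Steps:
H(g) = 3 + √(7 + g)
R = 208 (R = 11 + 197 = 208)
w(D, P) = 208*P + D*P (w(D, P) = P*D + 208*P = D*P + 208*P = 208*P + D*P)
t = -1/26 ≈ -0.038462
w(H(-19), -442)*t = -442*(208 + (3 + √(7 - 19)))*(-1/26) = -442*(208 + (3 + √(-12)))*(-1/26) = -442*(208 + (3 + 2*I*√3))*(-1/26) = -442*(211 + 2*I*√3)*(-1/26) = (-93262 - 884*I*√3)*(-1/26) = 3587 + 34*I*√3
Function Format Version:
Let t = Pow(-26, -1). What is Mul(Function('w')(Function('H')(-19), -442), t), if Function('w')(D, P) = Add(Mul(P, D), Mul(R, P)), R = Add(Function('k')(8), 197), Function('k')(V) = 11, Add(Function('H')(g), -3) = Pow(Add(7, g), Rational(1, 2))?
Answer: Add(3587, Mul(34, I, Pow(3, Rational(1, 2)))) ≈ Add(3587.0, Mul(58.890, I))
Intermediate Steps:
Function('H')(g) = Add(3, Pow(Add(7, g), Rational(1, 2)))
R = 208 (R = Add(11, 197) = 208)
Function('w')(D, P) = Add(Mul(208, P), Mul(D, P)) (Function('w')(D, P) = Add(Mul(P, D), Mul(208, P)) = Add(Mul(D, P), Mul(208, P)) = Add(Mul(208, P), Mul(D, P)))
t = Rational(-1, 26) ≈ -0.038462
Mul(Function('w')(Function('H')(-19), -442), t) = Mul(Mul(-442, Add(208, Add(3, Pow(Add(7, -19), Rational(1, 2))))), Rational(-1, 26)) = Mul(Mul(-442, Add(208, Add(3, Pow(-12, Rational(1, 2))))), Rational(-1, 26)) = Mul(Mul(-442, Add(208, Add(3, Mul(2, I, Pow(3, Rational(1, 2)))))), Rational(-1, 26)) = Mul(Mul(-442, Add(211, Mul(2, I, Pow(3, Rational(1, 2))))), Rational(-1, 26)) = Mul(Add(-93262, Mul(-884, I, Pow(3, Rational(1, 2)))), Rational(-1, 26)) = Add(3587, Mul(34, I, Pow(3, Rational(1, 2))))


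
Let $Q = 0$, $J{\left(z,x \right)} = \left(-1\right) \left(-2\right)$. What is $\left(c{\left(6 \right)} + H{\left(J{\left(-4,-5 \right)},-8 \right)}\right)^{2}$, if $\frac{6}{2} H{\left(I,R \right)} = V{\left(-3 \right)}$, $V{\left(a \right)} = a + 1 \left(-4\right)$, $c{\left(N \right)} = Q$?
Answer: $\frac{49}{9} \approx 5.4444$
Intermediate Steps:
$J{\left(z,x \right)} = 2$
$c{\left(N \right)} = 0$
$V{\left(a \right)} = -4 + a$ ($V{\left(a \right)} = a - 4 = -4 + a$)
$H{\left(I,R \right)} = - \frac{7}{3}$ ($H{\left(I,R \right)} = \frac{-4 - 3}{3} = \frac{1}{3} \left(-7\right) = - \frac{7}{3}$)
$\left(c{\left(6 \right)} + H{\left(J{\left(-4,-5 \right)},-8 \right)}\right)^{2} = \left(0 - \frac{7}{3}\right)^{2} = \left(- \frac{7}{3}\right)^{2} = \frac{49}{9}$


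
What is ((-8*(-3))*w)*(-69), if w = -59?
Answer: 97704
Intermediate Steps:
((-8*(-3))*w)*(-69) = (-8*(-3)*(-59))*(-69) = (24*(-59))*(-69) = -1416*(-69) = 97704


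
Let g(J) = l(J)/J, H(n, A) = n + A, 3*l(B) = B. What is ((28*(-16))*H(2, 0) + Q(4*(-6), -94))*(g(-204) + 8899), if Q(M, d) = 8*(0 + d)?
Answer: -43998304/3 ≈ -1.4666e+7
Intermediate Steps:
l(B) = B/3
H(n, A) = A + n
g(J) = ⅓ (g(J) = (J/3)/J = ⅓)
Q(M, d) = 8*d
((28*(-16))*H(2, 0) + Q(4*(-6), -94))*(g(-204) + 8899) = ((28*(-16))*(0 + 2) + 8*(-94))*(⅓ + 8899) = (-448*2 - 752)*(26698/3) = (-896 - 752)*(26698/3) = -1648*26698/3 = -43998304/3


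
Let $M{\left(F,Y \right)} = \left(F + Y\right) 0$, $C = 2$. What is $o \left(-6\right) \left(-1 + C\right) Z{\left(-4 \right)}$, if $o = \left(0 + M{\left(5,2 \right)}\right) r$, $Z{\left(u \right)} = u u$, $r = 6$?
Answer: $0$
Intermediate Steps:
$Z{\left(u \right)} = u^{2}$
$M{\left(F,Y \right)} = 0$
$o = 0$ ($o = \left(0 + 0\right) 6 = 0 \cdot 6 = 0$)
$o \left(-6\right) \left(-1 + C\right) Z{\left(-4 \right)} = 0 \left(-6\right) \left(-1 + 2\right) \left(-4\right)^{2} = 0 \cdot 1 \cdot 16 = 0 \cdot 16 = 0$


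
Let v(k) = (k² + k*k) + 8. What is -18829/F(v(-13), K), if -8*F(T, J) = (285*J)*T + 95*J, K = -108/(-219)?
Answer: 144686/46755 ≈ 3.0946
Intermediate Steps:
K = 36/73 (K = -108*(-1/219) = 36/73 ≈ 0.49315)
v(k) = 8 + 2*k² (v(k) = (k² + k²) + 8 = 2*k² + 8 = 8 + 2*k²)
F(T, J) = -95*J/8 - 285*J*T/8 (F(T, J) = -((285*J)*T + 95*J)/8 = -(285*J*T + 95*J)/8 = -(95*J + 285*J*T)/8 = -95*J/8 - 285*J*T/8)
-18829/F(v(-13), K) = -18829*(-146/(855*(1 + 3*(8 + 2*(-13)²)))) = -18829*(-146/(855*(1 + 3*(8 + 2*169)))) = -18829*(-146/(855*(1 + 3*(8 + 338)))) = -18829*(-146/(855*(1 + 3*346))) = -18829*(-146/(855*(1 + 1038))) = -18829/((-95/8*36/73*1039)) = -18829/(-888345/146) = -18829*(-146/888345) = 144686/46755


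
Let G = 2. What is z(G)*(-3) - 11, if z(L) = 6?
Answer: -29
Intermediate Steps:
z(G)*(-3) - 11 = 6*(-3) - 11 = -18 - 11 = -29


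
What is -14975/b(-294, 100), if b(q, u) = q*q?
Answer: -14975/86436 ≈ -0.17325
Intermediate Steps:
b(q, u) = q²
-14975/b(-294, 100) = -14975/((-294)²) = -14975/86436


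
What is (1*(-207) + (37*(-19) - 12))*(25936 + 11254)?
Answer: -34289180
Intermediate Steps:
(1*(-207) + (37*(-19) - 12))*(25936 + 11254) = (-207 + (-703 - 12))*37190 = (-207 - 715)*37190 = -922*37190 = -34289180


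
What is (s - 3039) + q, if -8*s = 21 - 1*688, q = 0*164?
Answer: -23645/8 ≈ -2955.6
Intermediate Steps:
q = 0
s = 667/8 (s = -(21 - 1*688)/8 = -(21 - 688)/8 = -⅛*(-667) = 667/8 ≈ 83.375)
(s - 3039) + q = (667/8 - 3039) + 0 = -23645/8 + 0 = -23645/8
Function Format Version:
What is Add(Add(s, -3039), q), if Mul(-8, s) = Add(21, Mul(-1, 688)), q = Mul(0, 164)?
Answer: Rational(-23645, 8) ≈ -2955.6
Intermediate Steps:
q = 0
s = Rational(667, 8) (s = Mul(Rational(-1, 8), Add(21, Mul(-1, 688))) = Mul(Rational(-1, 8), Add(21, -688)) = Mul(Rational(-1, 8), -667) = Rational(667, 8) ≈ 83.375)
Add(Add(s, -3039), q) = Add(Add(Rational(667, 8), -3039), 0) = Add(Rational(-23645, 8), 0) = Rational(-23645, 8)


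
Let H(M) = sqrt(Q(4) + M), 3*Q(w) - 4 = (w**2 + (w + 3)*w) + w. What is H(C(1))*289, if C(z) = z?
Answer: 289*sqrt(165)/3 ≈ 1237.4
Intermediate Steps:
Q(w) = 4/3 + w/3 + w**2/3 + w*(3 + w)/3 (Q(w) = 4/3 + ((w**2 + (w + 3)*w) + w)/3 = 4/3 + ((w**2 + (3 + w)*w) + w)/3 = 4/3 + ((w**2 + w*(3 + w)) + w)/3 = 4/3 + (w + w**2 + w*(3 + w))/3 = 4/3 + (w/3 + w**2/3 + w*(3 + w)/3) = 4/3 + w/3 + w**2/3 + w*(3 + w)/3)
H(M) = sqrt(52/3 + M) (H(M) = sqrt((4/3 + (2/3)*4**2 + (4/3)*4) + M) = sqrt((4/3 + (2/3)*16 + 16/3) + M) = sqrt((4/3 + 32/3 + 16/3) + M) = sqrt(52/3 + M))
H(C(1))*289 = (sqrt(156 + 9*1)/3)*289 = (sqrt(156 + 9)/3)*289 = (sqrt(165)/3)*289 = 289*sqrt(165)/3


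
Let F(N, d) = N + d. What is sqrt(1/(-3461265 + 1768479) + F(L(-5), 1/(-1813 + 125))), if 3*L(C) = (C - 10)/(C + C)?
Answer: sqrt(254849413059687930)/714355692 ≈ 0.70669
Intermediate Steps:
L(C) = (-10 + C)/(6*C) (L(C) = ((C - 10)/(C + C))/3 = ((-10 + C)/((2*C)))/3 = ((-10 + C)*(1/(2*C)))/3 = ((-10 + C)/(2*C))/3 = (-10 + C)/(6*C))
sqrt(1/(-3461265 + 1768479) + F(L(-5), 1/(-1813 + 125))) = sqrt(1/(-3461265 + 1768479) + ((1/6)*(-10 - 5)/(-5) + 1/(-1813 + 125))) = sqrt(1/(-1692786) + ((1/6)*(-1/5)*(-15) + 1/(-1688))) = sqrt(-1/1692786 + (1/2 - 1/1688)) = sqrt(-1/1692786 + 843/1688) = sqrt(713508455/1428711384) = sqrt(254849413059687930)/714355692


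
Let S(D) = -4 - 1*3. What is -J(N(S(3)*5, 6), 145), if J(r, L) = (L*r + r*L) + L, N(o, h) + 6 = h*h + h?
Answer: -10585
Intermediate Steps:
S(D) = -7 (S(D) = -4 - 3 = -7)
N(o, h) = -6 + h + h**2 (N(o, h) = -6 + (h*h + h) = -6 + (h**2 + h) = -6 + (h + h**2) = -6 + h + h**2)
J(r, L) = L + 2*L*r (J(r, L) = (L*r + L*r) + L = 2*L*r + L = L + 2*L*r)
-J(N(S(3)*5, 6), 145) = -145*(1 + 2*(-6 + 6 + 6**2)) = -145*(1 + 2*(-6 + 6 + 36)) = -145*(1 + 2*36) = -145*(1 + 72) = -145*73 = -1*10585 = -10585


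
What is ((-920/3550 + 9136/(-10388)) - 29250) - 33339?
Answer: -57704039459/921935 ≈ -62590.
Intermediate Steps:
((-920/3550 + 9136/(-10388)) - 29250) - 33339 = ((-920*1/3550 + 9136*(-1/10388)) - 29250) - 33339 = ((-92/355 - 2284/2597) - 29250) - 33339 = (-1049744/921935 - 29250) - 33339 = -26967648494/921935 - 33339 = -57704039459/921935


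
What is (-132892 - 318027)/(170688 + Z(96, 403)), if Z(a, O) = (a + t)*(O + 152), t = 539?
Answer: -450919/523113 ≈ -0.86199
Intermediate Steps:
Z(a, O) = (152 + O)*(539 + a) (Z(a, O) = (a + 539)*(O + 152) = (539 + a)*(152 + O) = (152 + O)*(539 + a))
(-132892 - 318027)/(170688 + Z(96, 403)) = (-132892 - 318027)/(170688 + (81928 + 152*96 + 539*403 + 403*96)) = -450919/(170688 + (81928 + 14592 + 217217 + 38688)) = -450919/(170688 + 352425) = -450919/523113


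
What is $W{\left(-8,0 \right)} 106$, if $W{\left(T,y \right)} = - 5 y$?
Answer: $0$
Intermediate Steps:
$W{\left(-8,0 \right)} 106 = \left(-5\right) 0 \cdot 106 = 0 \cdot 106 = 0$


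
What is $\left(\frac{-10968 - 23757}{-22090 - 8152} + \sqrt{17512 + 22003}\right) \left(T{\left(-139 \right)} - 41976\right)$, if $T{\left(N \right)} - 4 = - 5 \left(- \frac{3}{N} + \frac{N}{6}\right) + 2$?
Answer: $- \frac{404042332375}{8407276} - \frac{34906465 \sqrt{39515}}{834} \approx -8.368 \cdot 10^{6}$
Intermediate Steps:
$T{\left(N \right)} = 6 + \frac{15}{N} - \frac{5 N}{6}$ ($T{\left(N \right)} = 4 - \left(-2 + 5 \left(- \frac{3}{N} + \frac{N}{6}\right)\right) = 4 - \left(-2 - \frac{15}{N} + \frac{5 N}{6}\right) = 4 + \left(2 + \frac{15}{N} - \frac{5 N}{6}\right) = 6 + \frac{15}{N} - \frac{5 N}{6}$)
$\left(\frac{-10968 - 23757}{-22090 - 8152} + \sqrt{17512 + 22003}\right) \left(T{\left(-139 \right)} - 41976\right) = \left(\frac{-10968 - 23757}{-22090 - 8152} + \sqrt{17512 + 22003}\right) \left(\left(6 + \frac{15}{-139} - - \frac{695}{6}\right) - 41976\right) = \left(- \frac{34725}{-30242} + \sqrt{39515}\right) \left(\left(6 + 15 \left(- \frac{1}{139}\right) + \frac{695}{6}\right) - 41976\right) = \left(\left(-34725\right) \left(- \frac{1}{30242}\right) + \sqrt{39515}\right) \left(\left(6 - \frac{15}{139} + \frac{695}{6}\right) - 41976\right) = \left(\frac{34725}{30242} + \sqrt{39515}\right) \left(\frac{101519}{834} - 41976\right) = \left(\frac{34725}{30242} + \sqrt{39515}\right) \left(- \frac{34906465}{834}\right) = - \frac{404042332375}{8407276} - \frac{34906465 \sqrt{39515}}{834}$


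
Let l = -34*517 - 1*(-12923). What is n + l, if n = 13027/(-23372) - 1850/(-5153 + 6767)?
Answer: -87831036509/18861204 ≈ -4656.7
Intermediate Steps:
l = -4655 (l = -17578 + 12923 = -4655)
n = -32131889/18861204 (n = 13027*(-1/23372) - 1850/1614 = -13027/23372 - 1850*1/1614 = -13027/23372 - 925/807 = -32131889/18861204 ≈ -1.7036)
n + l = -32131889/18861204 - 4655 = -87831036509/18861204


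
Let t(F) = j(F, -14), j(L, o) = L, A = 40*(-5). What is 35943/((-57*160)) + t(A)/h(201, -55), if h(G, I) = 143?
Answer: -2321283/434720 ≈ -5.3397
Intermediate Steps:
A = -200
t(F) = F
35943/((-57*160)) + t(A)/h(201, -55) = 35943/((-57*160)) - 200/143 = 35943/(-9120) - 200*1/143 = 35943*(-1/9120) - 200/143 = -11981/3040 - 200/143 = -2321283/434720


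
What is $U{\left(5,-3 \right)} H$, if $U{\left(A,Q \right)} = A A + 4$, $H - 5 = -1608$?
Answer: $-46487$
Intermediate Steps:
$H = -1603$ ($H = 5 - 1608 = -1603$)
$U{\left(A,Q \right)} = 4 + A^{2}$ ($U{\left(A,Q \right)} = A^{2} + 4 = 4 + A^{2}$)
$U{\left(5,-3 \right)} H = \left(4 + 5^{2}\right) \left(-1603\right) = \left(4 + 25\right) \left(-1603\right) = 29 \left(-1603\right) = -46487$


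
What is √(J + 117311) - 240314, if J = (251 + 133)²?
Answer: -240314 + √264767 ≈ -2.3980e+5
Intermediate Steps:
J = 147456 (J = 384² = 147456)
√(J + 117311) - 240314 = √(147456 + 117311) - 240314 = √264767 - 240314 = -240314 + √264767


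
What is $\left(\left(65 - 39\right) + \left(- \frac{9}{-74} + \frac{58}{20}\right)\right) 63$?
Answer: $\frac{338247}{185} \approx 1828.4$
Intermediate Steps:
$\left(\left(65 - 39\right) + \left(- \frac{9}{-74} + \frac{58}{20}\right)\right) 63 = \left(26 + \left(\left(-9\right) \left(- \frac{1}{74}\right) + 58 \cdot \frac{1}{20}\right)\right) 63 = \left(26 + \left(\frac{9}{74} + \frac{29}{10}\right)\right) 63 = \left(26 + \frac{559}{185}\right) 63 = \frac{5369}{185} \cdot 63 = \frac{338247}{185}$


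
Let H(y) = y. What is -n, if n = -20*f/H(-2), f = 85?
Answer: -850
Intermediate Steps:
n = 850 (n = -1700/(-2) = -1700*(-1)/2 = -20*(-85/2) = 850)
-n = -1*850 = -850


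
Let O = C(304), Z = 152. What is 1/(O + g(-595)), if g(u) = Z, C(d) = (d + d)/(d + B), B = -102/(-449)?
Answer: 68299/10517944 ≈ 0.0064936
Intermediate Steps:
B = 102/449 (B = -102*(-1/449) = 102/449 ≈ 0.22717)
C(d) = 2*d/(102/449 + d) (C(d) = (d + d)/(d + 102/449) = (2*d)/(102/449 + d) = 2*d/(102/449 + d))
g(u) = 152
O = 136496/68299 (O = 898*304/(102 + 449*304) = 898*304/(102 + 136496) = 898*304/136598 = 898*304*(1/136598) = 136496/68299 ≈ 1.9985)
1/(O + g(-595)) = 1/(136496/68299 + 152) = 1/(10517944/68299) = 68299/10517944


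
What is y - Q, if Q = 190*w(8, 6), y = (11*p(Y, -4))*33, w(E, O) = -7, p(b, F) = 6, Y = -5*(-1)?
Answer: 3508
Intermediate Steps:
Y = 5
y = 2178 (y = (11*6)*33 = 66*33 = 2178)
Q = -1330 (Q = 190*(-7) = -1330)
y - Q = 2178 - 1*(-1330) = 2178 + 1330 = 3508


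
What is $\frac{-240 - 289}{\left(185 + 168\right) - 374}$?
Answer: $\frac{529}{21} \approx 25.19$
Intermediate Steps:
$\frac{-240 - 289}{\left(185 + 168\right) - 374} = - \frac{529}{353 - 374} = - \frac{529}{-21} = \left(-529\right) \left(- \frac{1}{21}\right) = \frac{529}{21}$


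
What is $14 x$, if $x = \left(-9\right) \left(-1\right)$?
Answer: $126$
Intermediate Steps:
$x = 9$
$14 x = 14 \cdot 9 = 126$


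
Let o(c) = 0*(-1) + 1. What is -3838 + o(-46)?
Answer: -3837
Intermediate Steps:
o(c) = 1 (o(c) = 0 + 1 = 1)
-3838 + o(-46) = -3838 + 1 = -3837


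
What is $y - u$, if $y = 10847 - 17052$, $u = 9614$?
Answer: $-15819$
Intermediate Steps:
$y = -6205$ ($y = 10847 - 17052 = -6205$)
$y - u = -6205 - 9614 = -15819$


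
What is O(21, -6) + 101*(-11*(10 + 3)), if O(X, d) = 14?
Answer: -14429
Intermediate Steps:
O(21, -6) + 101*(-11*(10 + 3)) = 14 + 101*(-11*(10 + 3)) = 14 + 101*(-11*13) = 14 + 101*(-143) = 14 - 14443 = -14429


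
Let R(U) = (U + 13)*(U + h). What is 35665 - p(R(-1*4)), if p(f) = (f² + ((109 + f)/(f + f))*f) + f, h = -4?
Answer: 61069/2 ≈ 30535.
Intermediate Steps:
R(U) = (-4 + U)*(13 + U) (R(U) = (U + 13)*(U - 4) = (13 + U)*(-4 + U) = (-4 + U)*(13 + U))
p(f) = 109/2 + f² + 3*f/2 (p(f) = (f² + ((109 + f)/((2*f)))*f) + f = (f² + ((109 + f)*(1/(2*f)))*f) + f = (f² + ((109 + f)/(2*f))*f) + f = (f² + (109/2 + f/2)) + f = (109/2 + f² + f/2) + f = 109/2 + f² + 3*f/2)
35665 - p(R(-1*4)) = 35665 - (109/2 + (-52 + (-1*4)² + 9*(-1*4))² + 3*(-52 + (-1*4)² + 9*(-1*4))/2) = 35665 - (109/2 + (-52 + (-4)² + 9*(-4))² + 3*(-52 + (-4)² + 9*(-4))/2) = 35665 - (109/2 + (-52 + 16 - 36)² + 3*(-52 + 16 - 36)/2) = 35665 - (109/2 + (-72)² + (3/2)*(-72)) = 35665 - (109/2 + 5184 - 108) = 35665 - 1*10261/2 = 35665 - 10261/2 = 61069/2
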